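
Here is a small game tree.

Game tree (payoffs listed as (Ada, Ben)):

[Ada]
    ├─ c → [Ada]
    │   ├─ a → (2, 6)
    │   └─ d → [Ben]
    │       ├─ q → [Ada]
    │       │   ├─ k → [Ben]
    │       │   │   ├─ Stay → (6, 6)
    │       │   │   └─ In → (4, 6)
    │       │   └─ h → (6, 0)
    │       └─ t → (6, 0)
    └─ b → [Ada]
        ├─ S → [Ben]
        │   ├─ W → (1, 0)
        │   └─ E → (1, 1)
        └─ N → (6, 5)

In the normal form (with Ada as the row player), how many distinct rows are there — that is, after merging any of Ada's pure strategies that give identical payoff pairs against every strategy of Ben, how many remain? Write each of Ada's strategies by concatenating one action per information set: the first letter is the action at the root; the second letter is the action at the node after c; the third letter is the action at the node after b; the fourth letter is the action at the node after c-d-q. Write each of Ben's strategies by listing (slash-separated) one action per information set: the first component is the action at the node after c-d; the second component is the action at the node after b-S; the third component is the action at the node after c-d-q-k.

5

Ada has 16 pure strategies: caSk, caSh, caNk, caNh, cdSk, cdSh, cdNk, cdNh, baSk, baSh, baNk, baNh, bdSk, bdSh, bdNk, bdNh. Columns: q/W/Stay, q/W/In, q/E/Stay, q/E/In, t/W/Stay, t/W/In, t/E/Stay, t/E/In.
{caSk, caSh, caNk, caNh} → row (2,6) (2,6) (2,6) (2,6) (2,6) (2,6) (2,6) (2,6)
{cdSk, cdNk} → row (6,6) (4,6) (6,6) (4,6) (6,0) (6,0) (6,0) (6,0)
{cdSh, cdNh} → row (6,0) (6,0) (6,0) (6,0) (6,0) (6,0) (6,0) (6,0)
{baSk, baSh, bdSk, bdSh} → row (1,0) (1,0) (1,1) (1,1) (1,0) (1,0) (1,1) (1,1)
{baNk, baNh, bdNk, bdNh} → row (6,5) (6,5) (6,5) (6,5) (6,5) (6,5) (6,5) (6,5)
That's 5 distinct rows out of 16 strategies.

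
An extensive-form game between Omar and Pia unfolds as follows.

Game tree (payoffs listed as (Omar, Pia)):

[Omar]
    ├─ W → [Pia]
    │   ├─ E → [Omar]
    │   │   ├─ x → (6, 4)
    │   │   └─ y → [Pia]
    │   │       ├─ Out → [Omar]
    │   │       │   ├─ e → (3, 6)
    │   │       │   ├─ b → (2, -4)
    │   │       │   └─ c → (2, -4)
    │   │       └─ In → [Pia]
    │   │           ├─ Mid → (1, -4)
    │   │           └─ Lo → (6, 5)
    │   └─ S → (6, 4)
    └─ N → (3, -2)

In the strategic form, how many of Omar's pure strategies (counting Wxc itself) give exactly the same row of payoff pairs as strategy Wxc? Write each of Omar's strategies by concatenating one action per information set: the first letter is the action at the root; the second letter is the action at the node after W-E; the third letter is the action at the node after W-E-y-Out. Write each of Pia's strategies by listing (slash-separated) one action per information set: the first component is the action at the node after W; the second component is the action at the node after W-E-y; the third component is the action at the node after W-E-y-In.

Row for Wxc (columns E/Out/Mid, E/Out/Lo, E/In/Mid, E/In/Lo, S/Out/Mid, S/Out/Lo, S/In/Mid, S/In/Lo): (6,4) (6,4) (6,4) (6,4) (6,4) (6,4) (6,4) (6,4).
Under Wxc, Omar's choice at the node after W-E-y-Out can never be reached regardless of what Pia does, so varying those choices leaves every outcome unchanged.
Holding the reachable choices fixed and varying the unreachable one freely already gives 3 equivalent strategies.
No other strategy reproduces this row, so those 3 are the full class: Wxe, Wxb, Wxc.

3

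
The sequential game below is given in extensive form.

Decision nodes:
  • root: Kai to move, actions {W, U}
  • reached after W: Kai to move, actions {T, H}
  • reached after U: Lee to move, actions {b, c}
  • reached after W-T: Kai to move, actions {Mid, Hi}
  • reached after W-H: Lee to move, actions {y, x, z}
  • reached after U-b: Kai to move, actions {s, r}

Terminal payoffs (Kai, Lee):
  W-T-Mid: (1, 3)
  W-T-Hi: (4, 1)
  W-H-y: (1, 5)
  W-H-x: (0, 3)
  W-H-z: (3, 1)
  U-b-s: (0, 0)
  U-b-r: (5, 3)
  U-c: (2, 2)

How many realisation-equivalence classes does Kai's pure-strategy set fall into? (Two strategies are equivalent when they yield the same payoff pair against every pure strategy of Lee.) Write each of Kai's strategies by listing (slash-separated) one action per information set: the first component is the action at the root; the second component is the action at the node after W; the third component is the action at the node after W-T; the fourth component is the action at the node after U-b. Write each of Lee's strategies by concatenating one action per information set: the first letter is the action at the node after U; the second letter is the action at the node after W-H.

5

Kai has 16 pure strategies: W/T/Mid/s, W/T/Mid/r, W/T/Hi/s, W/T/Hi/r, W/H/Mid/s, W/H/Mid/r, W/H/Hi/s, W/H/Hi/r, U/T/Mid/s, U/T/Mid/r, U/T/Hi/s, U/T/Hi/r, U/H/Mid/s, U/H/Mid/r, U/H/Hi/s, U/H/Hi/r. Columns: by, bx, bz, cy, cx, cz.
{W/T/Mid/s, W/T/Mid/r} → row (1,3) (1,3) (1,3) (1,3) (1,3) (1,3)
{W/T/Hi/s, W/T/Hi/r} → row (4,1) (4,1) (4,1) (4,1) (4,1) (4,1)
{W/H/Mid/s, W/H/Mid/r, W/H/Hi/s, W/H/Hi/r} → row (1,5) (0,3) (3,1) (1,5) (0,3) (3,1)
{U/T/Mid/s, U/T/Hi/s, U/H/Mid/s, U/H/Hi/s} → row (0,0) (0,0) (0,0) (2,2) (2,2) (2,2)
{U/T/Mid/r, U/T/Hi/r, U/H/Mid/r, U/H/Hi/r} → row (5,3) (5,3) (5,3) (2,2) (2,2) (2,2)
That's 5 distinct rows out of 16 strategies.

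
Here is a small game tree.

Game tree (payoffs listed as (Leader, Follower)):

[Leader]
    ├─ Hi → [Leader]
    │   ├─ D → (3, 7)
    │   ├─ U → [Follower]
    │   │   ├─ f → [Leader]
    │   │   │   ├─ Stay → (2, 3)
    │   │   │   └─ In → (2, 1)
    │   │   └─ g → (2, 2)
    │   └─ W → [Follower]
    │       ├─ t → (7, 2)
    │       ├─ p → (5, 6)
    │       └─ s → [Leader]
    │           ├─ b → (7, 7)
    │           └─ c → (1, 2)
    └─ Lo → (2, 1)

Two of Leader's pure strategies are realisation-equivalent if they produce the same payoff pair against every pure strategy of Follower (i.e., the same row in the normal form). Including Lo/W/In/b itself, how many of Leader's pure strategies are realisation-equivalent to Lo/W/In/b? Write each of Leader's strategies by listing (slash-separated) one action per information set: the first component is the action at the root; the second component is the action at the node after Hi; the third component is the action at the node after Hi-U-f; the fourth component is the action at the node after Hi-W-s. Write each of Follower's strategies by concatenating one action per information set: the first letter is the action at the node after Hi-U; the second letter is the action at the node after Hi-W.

12

Row for Lo/W/In/b (columns ft, fp, fs, gt, gp, gs): (2,1) (2,1) (2,1) (2,1) (2,1) (2,1).
Under Lo/W/In/b, Leader's choice at the node after Hi and at the node after Hi-U-f and at the node after Hi-W-s can never be reached regardless of what Follower does, so varying those choices leaves every outcome unchanged.
Holding the reachable choices fixed and varying the unreachable ones freely already gives 3 × 2 × 2 = 12 equivalent strategies.
No other strategy reproduces this row, so those 12 are the full class: Lo/D/Stay/b, Lo/D/Stay/c, Lo/D/In/b, Lo/D/In/c, Lo/U/Stay/b, Lo/U/Stay/c, Lo/U/In/b, Lo/U/In/c, Lo/W/Stay/b, Lo/W/Stay/c, Lo/W/In/b, Lo/W/In/c.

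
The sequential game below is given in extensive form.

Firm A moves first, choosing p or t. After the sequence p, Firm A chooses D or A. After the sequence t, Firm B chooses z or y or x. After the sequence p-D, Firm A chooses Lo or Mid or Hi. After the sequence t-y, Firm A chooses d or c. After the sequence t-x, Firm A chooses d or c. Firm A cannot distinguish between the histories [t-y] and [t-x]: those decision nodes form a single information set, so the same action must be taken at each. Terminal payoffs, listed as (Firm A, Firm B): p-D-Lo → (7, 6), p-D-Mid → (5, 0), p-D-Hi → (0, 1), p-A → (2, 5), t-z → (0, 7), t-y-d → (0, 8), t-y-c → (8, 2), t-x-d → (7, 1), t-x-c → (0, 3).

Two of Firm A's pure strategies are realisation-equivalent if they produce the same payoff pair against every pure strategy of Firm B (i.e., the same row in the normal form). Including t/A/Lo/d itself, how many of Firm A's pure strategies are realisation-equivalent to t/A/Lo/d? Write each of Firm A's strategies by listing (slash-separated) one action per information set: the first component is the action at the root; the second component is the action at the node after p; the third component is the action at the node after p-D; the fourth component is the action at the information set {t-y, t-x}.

Row for t/A/Lo/d (columns z, y, x): (0,7) (0,8) (7,1).
Under t/A/Lo/d, Firm A's choice at the node after p and at the node after p-D can never be reached regardless of what Firm B does, so varying those choices leaves every outcome unchanged.
Holding the reachable choices fixed and varying the unreachable ones freely already gives 2 × 3 = 6 equivalent strategies.
No other strategy reproduces this row, so those 6 are the full class: t/D/Lo/d, t/D/Mid/d, t/D/Hi/d, t/A/Lo/d, t/A/Mid/d, t/A/Hi/d.

6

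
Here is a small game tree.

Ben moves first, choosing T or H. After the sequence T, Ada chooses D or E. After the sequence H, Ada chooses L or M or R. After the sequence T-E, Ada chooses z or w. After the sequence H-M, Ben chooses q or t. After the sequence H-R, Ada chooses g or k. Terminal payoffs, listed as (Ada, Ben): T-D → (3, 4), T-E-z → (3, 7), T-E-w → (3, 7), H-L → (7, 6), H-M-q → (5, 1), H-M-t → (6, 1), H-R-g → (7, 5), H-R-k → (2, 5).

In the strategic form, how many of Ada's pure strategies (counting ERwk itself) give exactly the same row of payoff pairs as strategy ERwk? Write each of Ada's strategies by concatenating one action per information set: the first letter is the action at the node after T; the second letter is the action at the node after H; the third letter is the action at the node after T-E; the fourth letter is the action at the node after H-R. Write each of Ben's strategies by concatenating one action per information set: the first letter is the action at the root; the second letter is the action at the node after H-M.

2

Row for ERwk (columns Tq, Tt, Hq, Ht): (3,7) (3,7) (2,5) (2,5).
Every one of Ada's information sets is on the play path for some reply by Ben when Ada follows ERwk.
Even so, ERzk happens to produce the same payoff in every column — so 2 strategies share this row.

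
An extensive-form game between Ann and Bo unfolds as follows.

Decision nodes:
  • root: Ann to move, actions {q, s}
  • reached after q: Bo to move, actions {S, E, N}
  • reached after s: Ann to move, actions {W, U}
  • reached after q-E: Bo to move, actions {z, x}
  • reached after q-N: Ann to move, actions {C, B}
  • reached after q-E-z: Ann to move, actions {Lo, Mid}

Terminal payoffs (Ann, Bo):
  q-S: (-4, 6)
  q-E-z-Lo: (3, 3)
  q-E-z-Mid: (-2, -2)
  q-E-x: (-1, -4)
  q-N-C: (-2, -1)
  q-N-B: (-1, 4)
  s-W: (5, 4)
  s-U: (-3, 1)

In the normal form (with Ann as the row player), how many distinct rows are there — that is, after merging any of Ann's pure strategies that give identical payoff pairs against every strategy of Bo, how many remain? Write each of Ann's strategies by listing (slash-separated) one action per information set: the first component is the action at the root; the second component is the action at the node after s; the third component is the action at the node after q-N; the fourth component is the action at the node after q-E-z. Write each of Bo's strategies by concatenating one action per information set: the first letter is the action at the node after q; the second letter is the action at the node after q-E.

6

Ann has 16 pure strategies: q/W/C/Lo, q/W/C/Mid, q/W/B/Lo, q/W/B/Mid, q/U/C/Lo, q/U/C/Mid, q/U/B/Lo, q/U/B/Mid, s/W/C/Lo, s/W/C/Mid, s/W/B/Lo, s/W/B/Mid, s/U/C/Lo, s/U/C/Mid, s/U/B/Lo, s/U/B/Mid. Columns: Sz, Sx, Ez, Ex, Nz, Nx.
{q/W/C/Lo, q/U/C/Lo} → row (-4,6) (-4,6) (3,3) (-1,-4) (-2,-1) (-2,-1)
{q/W/C/Mid, q/U/C/Mid} → row (-4,6) (-4,6) (-2,-2) (-1,-4) (-2,-1) (-2,-1)
{q/W/B/Lo, q/U/B/Lo} → row (-4,6) (-4,6) (3,3) (-1,-4) (-1,4) (-1,4)
{q/W/B/Mid, q/U/B/Mid} → row (-4,6) (-4,6) (-2,-2) (-1,-4) (-1,4) (-1,4)
{s/W/C/Lo, s/W/C/Mid, s/W/B/Lo, s/W/B/Mid} → row (5,4) (5,4) (5,4) (5,4) (5,4) (5,4)
{s/U/C/Lo, s/U/C/Mid, s/U/B/Lo, s/U/B/Mid} → row (-3,1) (-3,1) (-3,1) (-3,1) (-3,1) (-3,1)
That's 6 distinct rows out of 16 strategies.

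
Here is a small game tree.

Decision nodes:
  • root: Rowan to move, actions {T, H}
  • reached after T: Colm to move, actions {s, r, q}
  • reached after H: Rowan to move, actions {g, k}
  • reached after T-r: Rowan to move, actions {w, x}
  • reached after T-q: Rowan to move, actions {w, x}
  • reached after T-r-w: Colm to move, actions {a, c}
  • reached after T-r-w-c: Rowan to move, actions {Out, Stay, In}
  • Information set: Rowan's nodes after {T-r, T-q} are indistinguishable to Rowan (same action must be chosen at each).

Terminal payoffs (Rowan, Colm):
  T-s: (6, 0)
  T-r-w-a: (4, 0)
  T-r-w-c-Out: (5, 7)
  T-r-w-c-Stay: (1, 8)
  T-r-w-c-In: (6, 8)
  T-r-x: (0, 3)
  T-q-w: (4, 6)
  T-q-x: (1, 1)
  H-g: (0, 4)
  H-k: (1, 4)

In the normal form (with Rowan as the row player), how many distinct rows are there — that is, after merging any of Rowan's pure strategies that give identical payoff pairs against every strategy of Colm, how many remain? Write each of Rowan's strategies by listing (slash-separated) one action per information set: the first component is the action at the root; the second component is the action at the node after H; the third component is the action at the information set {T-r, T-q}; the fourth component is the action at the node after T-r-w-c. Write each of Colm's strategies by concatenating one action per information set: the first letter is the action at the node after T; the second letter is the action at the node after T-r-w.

6

Rowan has 24 pure strategies: T/g/w/Out, T/g/w/Stay, T/g/w/In, T/g/x/Out, T/g/x/Stay, T/g/x/In, T/k/w/Out, T/k/w/Stay, T/k/w/In, T/k/x/Out, T/k/x/Stay, T/k/x/In, H/g/w/Out, H/g/w/Stay, H/g/w/In, H/g/x/Out, H/g/x/Stay, H/g/x/In, H/k/w/Out, H/k/w/Stay, H/k/w/In, H/k/x/Out, H/k/x/Stay, H/k/x/In. Columns: sa, sc, ra, rc, qa, qc.
{T/g/w/Out, T/k/w/Out} → row (6,0) (6,0) (4,0) (5,7) (4,6) (4,6)
{T/g/w/Stay, T/k/w/Stay} → row (6,0) (6,0) (4,0) (1,8) (4,6) (4,6)
{T/g/w/In, T/k/w/In} → row (6,0) (6,0) (4,0) (6,8) (4,6) (4,6)
{T/g/x/Out, T/g/x/Stay, T/g/x/In, T/k/x/Out, T/k/x/Stay, T/k/x/In} → row (6,0) (6,0) (0,3) (0,3) (1,1) (1,1)
{H/g/w/Out, H/g/w/Stay, H/g/w/In, H/g/x/Out, H/g/x/Stay, H/g/x/In} → row (0,4) (0,4) (0,4) (0,4) (0,4) (0,4)
{H/k/w/Out, H/k/w/Stay, H/k/w/In, H/k/x/Out, H/k/x/Stay, H/k/x/In} → row (1,4) (1,4) (1,4) (1,4) (1,4) (1,4)
That's 6 distinct rows out of 24 strategies.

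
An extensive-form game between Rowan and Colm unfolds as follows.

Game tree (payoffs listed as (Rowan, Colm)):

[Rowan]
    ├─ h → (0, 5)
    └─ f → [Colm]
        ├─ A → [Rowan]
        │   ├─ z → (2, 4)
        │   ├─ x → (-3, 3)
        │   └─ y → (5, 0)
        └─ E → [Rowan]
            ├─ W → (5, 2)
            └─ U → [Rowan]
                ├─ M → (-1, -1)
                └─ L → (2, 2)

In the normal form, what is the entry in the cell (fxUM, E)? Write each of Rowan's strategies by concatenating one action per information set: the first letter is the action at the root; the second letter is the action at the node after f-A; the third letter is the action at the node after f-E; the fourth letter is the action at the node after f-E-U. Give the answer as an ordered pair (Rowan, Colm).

Trace the play path from the root:
  Rowan plays f
  Colm plays E at [f]
  Rowan plays U at [f-E]
  Rowan plays M at [f-E-U]
→ terminal payoff (-1, -1).
(Rowan's choice at the node after f-A is never reached on this path, so it doesn't affect the outcome.)

(-1, -1)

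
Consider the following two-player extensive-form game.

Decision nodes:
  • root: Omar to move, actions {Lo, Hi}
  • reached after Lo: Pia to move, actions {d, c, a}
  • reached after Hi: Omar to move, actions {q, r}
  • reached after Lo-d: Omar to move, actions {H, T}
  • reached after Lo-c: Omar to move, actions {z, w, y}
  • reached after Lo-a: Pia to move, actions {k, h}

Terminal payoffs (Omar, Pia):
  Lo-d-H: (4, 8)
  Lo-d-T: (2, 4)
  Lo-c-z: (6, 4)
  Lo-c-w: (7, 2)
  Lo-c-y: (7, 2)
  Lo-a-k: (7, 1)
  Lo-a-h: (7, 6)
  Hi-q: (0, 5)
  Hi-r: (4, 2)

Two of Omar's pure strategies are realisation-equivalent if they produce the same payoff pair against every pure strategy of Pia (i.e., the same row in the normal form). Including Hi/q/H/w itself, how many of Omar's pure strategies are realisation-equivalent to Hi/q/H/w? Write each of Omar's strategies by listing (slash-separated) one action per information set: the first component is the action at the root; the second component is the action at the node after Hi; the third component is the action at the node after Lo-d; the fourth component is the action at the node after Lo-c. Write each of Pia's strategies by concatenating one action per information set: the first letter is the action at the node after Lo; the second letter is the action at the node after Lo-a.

Row for Hi/q/H/w (columns dk, dh, ck, ch, ak, ah): (0,5) (0,5) (0,5) (0,5) (0,5) (0,5).
Under Hi/q/H/w, Omar's choice at the node after Lo-d and at the node after Lo-c can never be reached regardless of what Pia does, so varying those choices leaves every outcome unchanged.
Holding the reachable choices fixed and varying the unreachable ones freely already gives 2 × 3 = 6 equivalent strategies.
No other strategy reproduces this row, so those 6 are the full class: Hi/q/H/z, Hi/q/H/w, Hi/q/H/y, Hi/q/T/z, Hi/q/T/w, Hi/q/T/y.

6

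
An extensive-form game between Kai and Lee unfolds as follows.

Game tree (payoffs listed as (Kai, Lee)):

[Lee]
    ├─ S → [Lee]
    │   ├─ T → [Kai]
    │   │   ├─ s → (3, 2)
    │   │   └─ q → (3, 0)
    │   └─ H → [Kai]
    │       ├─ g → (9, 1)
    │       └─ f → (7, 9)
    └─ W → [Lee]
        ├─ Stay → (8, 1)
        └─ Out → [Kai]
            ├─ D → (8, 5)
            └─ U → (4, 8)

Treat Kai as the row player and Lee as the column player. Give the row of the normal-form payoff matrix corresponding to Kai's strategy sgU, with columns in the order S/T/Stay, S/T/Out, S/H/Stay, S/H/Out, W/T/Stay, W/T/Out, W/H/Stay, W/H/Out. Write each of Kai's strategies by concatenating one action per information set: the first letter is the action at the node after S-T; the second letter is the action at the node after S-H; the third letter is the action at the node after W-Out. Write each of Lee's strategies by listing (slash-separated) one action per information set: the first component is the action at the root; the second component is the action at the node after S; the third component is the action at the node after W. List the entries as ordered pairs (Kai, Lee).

(3,2) (3,2) (9,1) (9,1) (8,1) (4,8) (8,1) (4,8)

vs S/T/Stay: Lee plays S → Lee plays T at [S] → Kai plays s at [S-T] → (3, 2)
vs S/T/Out: Lee plays S → Lee plays T at [S] → Kai plays s at [S-T] → (3, 2)
vs S/H/Stay: Lee plays S → Lee plays H at [S] → Kai plays g at [S-H] → (9, 1)
vs S/H/Out: Lee plays S → Lee plays H at [S] → Kai plays g at [S-H] → (9, 1)
vs W/T/Stay: Lee plays W → Lee plays Stay at [W] → (8, 1)
vs W/T/Out: Lee plays W → Lee plays Out at [W] → Kai plays U at [W-Out] → (4, 8)
vs W/H/Stay: Lee plays W → Lee plays Stay at [W] → (8, 1)
vs W/H/Out: Lee plays W → Lee plays Out at [W] → Kai plays U at [W-Out] → (4, 8)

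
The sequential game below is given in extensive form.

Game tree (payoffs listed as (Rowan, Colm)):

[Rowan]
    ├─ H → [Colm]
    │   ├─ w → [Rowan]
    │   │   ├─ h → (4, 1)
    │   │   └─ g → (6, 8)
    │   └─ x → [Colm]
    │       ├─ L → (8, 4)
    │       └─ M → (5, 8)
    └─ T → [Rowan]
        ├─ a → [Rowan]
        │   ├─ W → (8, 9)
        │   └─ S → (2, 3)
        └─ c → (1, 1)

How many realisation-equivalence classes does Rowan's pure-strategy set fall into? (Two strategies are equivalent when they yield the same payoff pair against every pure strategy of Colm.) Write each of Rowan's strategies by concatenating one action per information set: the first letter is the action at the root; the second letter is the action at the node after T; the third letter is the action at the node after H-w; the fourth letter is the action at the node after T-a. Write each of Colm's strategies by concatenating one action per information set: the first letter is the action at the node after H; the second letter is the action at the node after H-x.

5

Rowan has 16 pure strategies: HahW, HahS, HagW, HagS, HchW, HchS, HcgW, HcgS, TahW, TahS, TagW, TagS, TchW, TchS, TcgW, TcgS. Columns: wL, wM, xL, xM.
{HahW, HahS, HchW, HchS} → row (4,1) (4,1) (8,4) (5,8)
{HagW, HagS, HcgW, HcgS} → row (6,8) (6,8) (8,4) (5,8)
{TahW, TagW} → row (8,9) (8,9) (8,9) (8,9)
{TahS, TagS} → row (2,3) (2,3) (2,3) (2,3)
{TchW, TchS, TcgW, TcgS} → row (1,1) (1,1) (1,1) (1,1)
That's 5 distinct rows out of 16 strategies.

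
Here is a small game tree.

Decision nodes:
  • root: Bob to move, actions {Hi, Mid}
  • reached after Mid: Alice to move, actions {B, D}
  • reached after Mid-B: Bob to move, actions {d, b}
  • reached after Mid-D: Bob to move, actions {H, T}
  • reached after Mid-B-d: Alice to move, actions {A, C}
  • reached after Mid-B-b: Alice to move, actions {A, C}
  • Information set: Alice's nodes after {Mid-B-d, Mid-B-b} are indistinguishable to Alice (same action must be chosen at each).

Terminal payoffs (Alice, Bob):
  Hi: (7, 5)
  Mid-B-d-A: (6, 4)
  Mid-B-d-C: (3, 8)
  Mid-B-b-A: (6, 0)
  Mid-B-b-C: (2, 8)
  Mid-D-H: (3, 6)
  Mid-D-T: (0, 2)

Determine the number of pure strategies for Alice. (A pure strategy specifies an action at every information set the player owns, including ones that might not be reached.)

Alice owns the node after Mid with actions {B, D} — two choices.
Alice owns the information set {Mid-B-d, Mid-B-b} with actions {A, C} — two choices.
A pure strategy fixes one action at each information set independently, so the count is the product 2 × 2 = 4.

4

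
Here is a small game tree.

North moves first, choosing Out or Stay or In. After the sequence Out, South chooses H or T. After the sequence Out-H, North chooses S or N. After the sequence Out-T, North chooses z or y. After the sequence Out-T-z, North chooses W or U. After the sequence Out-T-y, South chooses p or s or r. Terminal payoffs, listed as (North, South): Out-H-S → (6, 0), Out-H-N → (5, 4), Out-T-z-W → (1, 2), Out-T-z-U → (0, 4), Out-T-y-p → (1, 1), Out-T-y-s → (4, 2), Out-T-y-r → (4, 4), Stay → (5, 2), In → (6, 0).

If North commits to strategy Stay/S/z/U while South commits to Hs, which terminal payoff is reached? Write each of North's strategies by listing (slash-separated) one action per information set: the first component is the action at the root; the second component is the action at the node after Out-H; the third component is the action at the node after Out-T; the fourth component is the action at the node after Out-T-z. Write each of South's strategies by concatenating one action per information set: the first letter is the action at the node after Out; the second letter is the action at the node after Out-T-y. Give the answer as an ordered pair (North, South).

Trace the play path from the root:
  North plays Stay
→ terminal payoff (5, 2).
(North's choice at the node after Out-H is never reached on this path, so it doesn't affect the outcome.)

(5, 2)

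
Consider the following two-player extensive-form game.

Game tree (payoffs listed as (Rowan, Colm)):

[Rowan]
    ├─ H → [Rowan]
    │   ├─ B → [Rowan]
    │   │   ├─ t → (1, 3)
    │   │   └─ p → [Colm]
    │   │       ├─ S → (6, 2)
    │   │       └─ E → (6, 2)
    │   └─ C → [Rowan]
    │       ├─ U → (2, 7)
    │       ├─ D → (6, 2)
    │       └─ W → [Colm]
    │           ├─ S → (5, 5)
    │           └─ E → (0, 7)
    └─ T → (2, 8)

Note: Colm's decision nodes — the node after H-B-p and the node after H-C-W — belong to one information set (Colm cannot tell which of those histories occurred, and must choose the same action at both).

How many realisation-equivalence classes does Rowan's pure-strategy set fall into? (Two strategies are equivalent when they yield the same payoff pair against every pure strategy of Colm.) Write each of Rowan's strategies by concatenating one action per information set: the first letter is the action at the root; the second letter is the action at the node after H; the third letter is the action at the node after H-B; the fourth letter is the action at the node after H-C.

5

Rowan has 24 pure strategies: HBtU, HBtD, HBtW, HBpU, HBpD, HBpW, HCtU, HCtD, HCtW, HCpU, HCpD, HCpW, TBtU, TBtD, TBtW, TBpU, TBpD, TBpW, TCtU, TCtD, TCtW, TCpU, TCpD, TCpW. Columns: S, E.
{HBtU, HBtD, HBtW} → row (1,3) (1,3)
{HBpU, HBpD, HBpW, HCtD, HCpD} → row (6,2) (6,2)
{HCtU, HCpU} → row (2,7) (2,7)
{HCtW, HCpW} → row (5,5) (0,7)
{TBtU, TBtD, TBtW, TBpU, TBpD, TBpW, TCtU, TCtD, TCtW, TCpU, TCpD, TCpW} → row (2,8) (2,8)
That's 5 distinct rows out of 24 strategies.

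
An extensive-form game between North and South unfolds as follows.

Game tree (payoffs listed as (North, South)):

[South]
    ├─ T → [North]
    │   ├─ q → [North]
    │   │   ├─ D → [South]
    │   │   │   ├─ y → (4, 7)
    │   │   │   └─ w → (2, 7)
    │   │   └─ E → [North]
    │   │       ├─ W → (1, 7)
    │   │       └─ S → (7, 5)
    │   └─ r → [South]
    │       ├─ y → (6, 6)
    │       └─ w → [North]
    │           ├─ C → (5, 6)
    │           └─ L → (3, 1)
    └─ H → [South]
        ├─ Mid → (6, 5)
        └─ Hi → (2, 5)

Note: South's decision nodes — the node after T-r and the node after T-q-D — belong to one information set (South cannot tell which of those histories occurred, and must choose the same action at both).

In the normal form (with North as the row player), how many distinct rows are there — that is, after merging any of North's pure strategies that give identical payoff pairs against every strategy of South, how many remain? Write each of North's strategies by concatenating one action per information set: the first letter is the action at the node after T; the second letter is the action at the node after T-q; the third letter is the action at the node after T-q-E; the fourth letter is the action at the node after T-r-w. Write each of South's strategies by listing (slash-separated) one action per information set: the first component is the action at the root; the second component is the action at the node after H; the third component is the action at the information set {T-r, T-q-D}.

North has 16 pure strategies: qDWC, qDWL, qDSC, qDSL, qEWC, qEWL, qESC, qESL, rDWC, rDWL, rDSC, rDSL, rEWC, rEWL, rESC, rESL. Columns: T/Mid/y, T/Mid/w, T/Hi/y, T/Hi/w, H/Mid/y, H/Mid/w, H/Hi/y, H/Hi/w.
{qDWC, qDWL, qDSC, qDSL} → row (4,7) (2,7) (4,7) (2,7) (6,5) (6,5) (2,5) (2,5)
{qEWC, qEWL} → row (1,7) (1,7) (1,7) (1,7) (6,5) (6,5) (2,5) (2,5)
{qESC, qESL} → row (7,5) (7,5) (7,5) (7,5) (6,5) (6,5) (2,5) (2,5)
{rDWC, rDSC, rEWC, rESC} → row (6,6) (5,6) (6,6) (5,6) (6,5) (6,5) (2,5) (2,5)
{rDWL, rDSL, rEWL, rESL} → row (6,6) (3,1) (6,6) (3,1) (6,5) (6,5) (2,5) (2,5)
That's 5 distinct rows out of 16 strategies.

5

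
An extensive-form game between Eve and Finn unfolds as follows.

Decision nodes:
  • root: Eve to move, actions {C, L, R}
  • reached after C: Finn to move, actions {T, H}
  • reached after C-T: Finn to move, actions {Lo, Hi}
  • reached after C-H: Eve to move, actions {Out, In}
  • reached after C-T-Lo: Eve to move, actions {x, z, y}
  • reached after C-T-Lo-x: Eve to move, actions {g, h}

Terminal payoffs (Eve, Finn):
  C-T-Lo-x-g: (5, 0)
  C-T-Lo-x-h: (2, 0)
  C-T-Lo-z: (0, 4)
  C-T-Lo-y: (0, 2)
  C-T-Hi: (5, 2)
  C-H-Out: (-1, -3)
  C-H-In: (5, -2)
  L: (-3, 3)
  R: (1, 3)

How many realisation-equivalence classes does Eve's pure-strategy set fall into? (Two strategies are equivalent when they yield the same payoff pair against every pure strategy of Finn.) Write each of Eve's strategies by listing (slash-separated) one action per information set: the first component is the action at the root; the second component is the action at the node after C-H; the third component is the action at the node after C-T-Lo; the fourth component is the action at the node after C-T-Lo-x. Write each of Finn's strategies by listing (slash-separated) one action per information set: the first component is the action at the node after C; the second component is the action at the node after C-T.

10

Eve has 36 pure strategies: C/Out/x/g, C/Out/x/h, C/Out/z/g, C/Out/z/h, C/Out/y/g, C/Out/y/h, C/In/x/g, C/In/x/h, C/In/z/g, C/In/z/h, C/In/y/g, C/In/y/h, L/Out/x/g, L/Out/x/h, L/Out/z/g, L/Out/z/h, L/Out/y/g, L/Out/y/h, L/In/x/g, L/In/x/h, L/In/z/g, L/In/z/h, L/In/y/g, L/In/y/h, R/Out/x/g, R/Out/x/h, R/Out/z/g, R/Out/z/h, R/Out/y/g, R/Out/y/h, R/In/x/g, R/In/x/h, R/In/z/g, R/In/z/h, R/In/y/g, R/In/y/h. Columns: T/Lo, T/Hi, H/Lo, H/Hi.
{C/Out/x/g} → row (5,0) (5,2) (-1,-3) (-1,-3)
{C/Out/x/h} → row (2,0) (5,2) (-1,-3) (-1,-3)
{C/Out/z/g, C/Out/z/h} → row (0,4) (5,2) (-1,-3) (-1,-3)
{C/Out/y/g, C/Out/y/h} → row (0,2) (5,2) (-1,-3) (-1,-3)
{C/In/x/g} → row (5,0) (5,2) (5,-2) (5,-2)
{C/In/x/h} → row (2,0) (5,2) (5,-2) (5,-2)
{C/In/z/g, C/In/z/h} → row (0,4) (5,2) (5,-2) (5,-2)
{C/In/y/g, C/In/y/h} → row (0,2) (5,2) (5,-2) (5,-2)
{L/Out/x/g, L/Out/x/h, L/Out/z/g, L/Out/z/h, L/Out/y/g, L/Out/y/h, L/In/x/g, L/In/x/h, L/In/z/g, L/In/z/h, L/In/y/g, L/In/y/h} → row (-3,3) (-3,3) (-3,3) (-3,3)
{R/Out/x/g, R/Out/x/h, R/Out/z/g, R/Out/z/h, R/Out/y/g, R/Out/y/h, R/In/x/g, R/In/x/h, R/In/z/g, R/In/z/h, R/In/y/g, R/In/y/h} → row (1,3) (1,3) (1,3) (1,3)
That's 10 distinct rows out of 36 strategies.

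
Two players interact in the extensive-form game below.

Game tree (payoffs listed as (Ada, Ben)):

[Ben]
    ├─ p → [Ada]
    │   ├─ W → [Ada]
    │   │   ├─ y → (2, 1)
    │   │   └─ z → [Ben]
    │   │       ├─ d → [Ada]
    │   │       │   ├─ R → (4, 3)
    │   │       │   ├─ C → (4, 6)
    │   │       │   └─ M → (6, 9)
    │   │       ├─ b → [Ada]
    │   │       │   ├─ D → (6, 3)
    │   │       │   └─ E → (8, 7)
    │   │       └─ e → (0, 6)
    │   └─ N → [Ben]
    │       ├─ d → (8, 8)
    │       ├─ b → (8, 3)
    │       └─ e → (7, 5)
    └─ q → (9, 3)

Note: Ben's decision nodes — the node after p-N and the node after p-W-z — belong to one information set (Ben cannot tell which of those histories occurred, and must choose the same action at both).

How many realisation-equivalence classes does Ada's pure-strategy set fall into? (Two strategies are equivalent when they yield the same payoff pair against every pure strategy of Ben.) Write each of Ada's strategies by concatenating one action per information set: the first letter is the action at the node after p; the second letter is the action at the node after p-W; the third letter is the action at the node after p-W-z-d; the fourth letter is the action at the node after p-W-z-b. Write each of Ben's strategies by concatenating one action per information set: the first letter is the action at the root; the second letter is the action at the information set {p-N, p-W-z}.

8

Ada has 24 pure strategies: WyRD, WyRE, WyCD, WyCE, WyMD, WyME, WzRD, WzRE, WzCD, WzCE, WzMD, WzME, NyRD, NyRE, NyCD, NyCE, NyMD, NyME, NzRD, NzRE, NzCD, NzCE, NzMD, NzME. Columns: pd, pb, pe, qd, qb, qe.
{WyRD, WyRE, WyCD, WyCE, WyMD, WyME} → row (2,1) (2,1) (2,1) (9,3) (9,3) (9,3)
{WzRD} → row (4,3) (6,3) (0,6) (9,3) (9,3) (9,3)
{WzRE} → row (4,3) (8,7) (0,6) (9,3) (9,3) (9,3)
{WzCD} → row (4,6) (6,3) (0,6) (9,3) (9,3) (9,3)
{WzCE} → row (4,6) (8,7) (0,6) (9,3) (9,3) (9,3)
{WzMD} → row (6,9) (6,3) (0,6) (9,3) (9,3) (9,3)
{WzME} → row (6,9) (8,7) (0,6) (9,3) (9,3) (9,3)
{NyRD, NyRE, NyCD, NyCE, NyMD, NyME, NzRD, NzRE, NzCD, NzCE, NzMD, NzME} → row (8,8) (8,3) (7,5) (9,3) (9,3) (9,3)
That's 8 distinct rows out of 24 strategies.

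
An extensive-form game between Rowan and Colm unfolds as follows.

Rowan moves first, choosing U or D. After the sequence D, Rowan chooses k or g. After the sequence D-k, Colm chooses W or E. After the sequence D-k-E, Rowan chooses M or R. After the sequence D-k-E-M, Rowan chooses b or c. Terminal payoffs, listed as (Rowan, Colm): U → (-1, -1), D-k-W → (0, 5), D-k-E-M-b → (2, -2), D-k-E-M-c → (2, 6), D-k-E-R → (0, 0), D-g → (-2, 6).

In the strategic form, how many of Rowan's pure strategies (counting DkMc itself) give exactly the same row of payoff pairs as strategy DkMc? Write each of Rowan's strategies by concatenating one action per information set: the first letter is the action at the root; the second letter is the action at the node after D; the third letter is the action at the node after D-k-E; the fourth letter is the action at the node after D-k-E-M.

1

Row for DkMc (columns W, E): (0,5) (2,6).
Every one of Rowan's information sets is on the play path for some reply by Colm when Rowan follows DkMc.
Changing the action at any of them therefore changes at least one column, so only DkMc itself gives this row.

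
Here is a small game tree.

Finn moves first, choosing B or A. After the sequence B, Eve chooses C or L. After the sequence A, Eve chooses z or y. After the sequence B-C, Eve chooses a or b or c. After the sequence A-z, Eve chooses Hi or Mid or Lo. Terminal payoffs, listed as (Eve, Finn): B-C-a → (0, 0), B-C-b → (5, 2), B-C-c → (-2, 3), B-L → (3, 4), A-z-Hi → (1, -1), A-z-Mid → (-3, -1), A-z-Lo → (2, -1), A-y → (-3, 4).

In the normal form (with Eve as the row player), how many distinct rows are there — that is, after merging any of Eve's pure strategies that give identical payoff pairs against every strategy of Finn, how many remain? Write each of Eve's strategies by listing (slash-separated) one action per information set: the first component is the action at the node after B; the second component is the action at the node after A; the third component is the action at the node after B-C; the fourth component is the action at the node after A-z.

Eve has 36 pure strategies: C/z/a/Hi, C/z/a/Mid, C/z/a/Lo, C/z/b/Hi, C/z/b/Mid, C/z/b/Lo, C/z/c/Hi, C/z/c/Mid, C/z/c/Lo, C/y/a/Hi, C/y/a/Mid, C/y/a/Lo, C/y/b/Hi, C/y/b/Mid, C/y/b/Lo, C/y/c/Hi, C/y/c/Mid, C/y/c/Lo, L/z/a/Hi, L/z/a/Mid, L/z/a/Lo, L/z/b/Hi, L/z/b/Mid, L/z/b/Lo, L/z/c/Hi, L/z/c/Mid, L/z/c/Lo, L/y/a/Hi, L/y/a/Mid, L/y/a/Lo, L/y/b/Hi, L/y/b/Mid, L/y/b/Lo, L/y/c/Hi, L/y/c/Mid, L/y/c/Lo. Columns: B, A.
{C/z/a/Hi} → row (0,0) (1,-1)
{C/z/a/Mid} → row (0,0) (-3,-1)
{C/z/a/Lo} → row (0,0) (2,-1)
{C/z/b/Hi} → row (5,2) (1,-1)
{C/z/b/Mid} → row (5,2) (-3,-1)
{C/z/b/Lo} → row (5,2) (2,-1)
{C/z/c/Hi} → row (-2,3) (1,-1)
{C/z/c/Mid} → row (-2,3) (-3,-1)
{C/z/c/Lo} → row (-2,3) (2,-1)
{C/y/a/Hi, C/y/a/Mid, C/y/a/Lo} → row (0,0) (-3,4)
{C/y/b/Hi, C/y/b/Mid, C/y/b/Lo} → row (5,2) (-3,4)
{C/y/c/Hi, C/y/c/Mid, C/y/c/Lo} → row (-2,3) (-3,4)
{L/z/a/Hi, L/z/b/Hi, L/z/c/Hi} → row (3,4) (1,-1)
{L/z/a/Mid, L/z/b/Mid, L/z/c/Mid} → row (3,4) (-3,-1)
{L/z/a/Lo, L/z/b/Lo, L/z/c/Lo} → row (3,4) (2,-1)
{L/y/a/Hi, L/y/a/Mid, L/y/a/Lo, L/y/b/Hi, L/y/b/Mid, L/y/b/Lo, L/y/c/Hi, L/y/c/Mid, L/y/c/Lo} → row (3,4) (-3,4)
That's 16 distinct rows out of 36 strategies.

16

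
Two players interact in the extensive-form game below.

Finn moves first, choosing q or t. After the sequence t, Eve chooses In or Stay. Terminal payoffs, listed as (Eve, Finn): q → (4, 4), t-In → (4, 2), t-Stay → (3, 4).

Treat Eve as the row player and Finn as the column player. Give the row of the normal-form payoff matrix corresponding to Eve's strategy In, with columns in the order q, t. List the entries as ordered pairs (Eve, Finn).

(4,4) (4,2)

vs q: Finn plays q → (4, 4)
vs t: Finn plays t → Eve plays In at [t] → (4, 2)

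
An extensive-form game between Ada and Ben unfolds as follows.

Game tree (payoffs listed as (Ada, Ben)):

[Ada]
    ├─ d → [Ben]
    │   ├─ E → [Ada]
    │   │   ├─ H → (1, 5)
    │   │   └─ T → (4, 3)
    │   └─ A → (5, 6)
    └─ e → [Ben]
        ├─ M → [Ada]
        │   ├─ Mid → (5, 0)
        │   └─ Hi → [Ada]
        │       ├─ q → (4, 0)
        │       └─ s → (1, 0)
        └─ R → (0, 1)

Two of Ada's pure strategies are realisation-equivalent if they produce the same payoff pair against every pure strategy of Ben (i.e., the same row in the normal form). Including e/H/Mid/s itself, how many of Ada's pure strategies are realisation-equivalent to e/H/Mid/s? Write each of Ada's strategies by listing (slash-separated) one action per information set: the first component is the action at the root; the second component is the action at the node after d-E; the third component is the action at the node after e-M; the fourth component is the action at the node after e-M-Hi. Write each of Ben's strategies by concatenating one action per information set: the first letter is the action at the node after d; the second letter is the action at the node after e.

4

Row for e/H/Mid/s (columns EM, ER, AM, AR): (5,0) (0,1) (5,0) (0,1).
Under e/H/Mid/s, Ada's choice at the node after d-E and at the node after e-M-Hi can never be reached regardless of what Ben does, so varying those choices leaves every outcome unchanged.
Holding the reachable choices fixed and varying the unreachable ones freely already gives 2 × 2 = 4 equivalent strategies.
No other strategy reproduces this row, so those 4 are the full class: e/H/Mid/q, e/H/Mid/s, e/T/Mid/q, e/T/Mid/s.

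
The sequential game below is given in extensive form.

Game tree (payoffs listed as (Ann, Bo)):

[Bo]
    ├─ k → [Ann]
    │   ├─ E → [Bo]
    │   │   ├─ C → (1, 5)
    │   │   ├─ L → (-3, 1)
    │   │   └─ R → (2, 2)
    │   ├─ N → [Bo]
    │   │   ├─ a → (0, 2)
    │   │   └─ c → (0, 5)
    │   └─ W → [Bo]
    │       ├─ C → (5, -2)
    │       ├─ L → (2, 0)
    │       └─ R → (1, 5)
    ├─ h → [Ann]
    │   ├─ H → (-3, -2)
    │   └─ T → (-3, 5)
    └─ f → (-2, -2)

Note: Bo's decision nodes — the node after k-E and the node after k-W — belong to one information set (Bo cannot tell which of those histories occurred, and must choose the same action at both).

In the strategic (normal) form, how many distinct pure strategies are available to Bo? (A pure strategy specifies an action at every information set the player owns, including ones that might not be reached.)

18

Bo owns the root with actions {k, h, f} — three choices.
Bo owns the information set {k-E, k-W} with actions {C, L, R} — three choices.
Bo owns the node after k-N with actions {a, c} — two choices.
A pure strategy fixes one action at each information set independently, so the count is the product 3 × 3 × 2 = 18.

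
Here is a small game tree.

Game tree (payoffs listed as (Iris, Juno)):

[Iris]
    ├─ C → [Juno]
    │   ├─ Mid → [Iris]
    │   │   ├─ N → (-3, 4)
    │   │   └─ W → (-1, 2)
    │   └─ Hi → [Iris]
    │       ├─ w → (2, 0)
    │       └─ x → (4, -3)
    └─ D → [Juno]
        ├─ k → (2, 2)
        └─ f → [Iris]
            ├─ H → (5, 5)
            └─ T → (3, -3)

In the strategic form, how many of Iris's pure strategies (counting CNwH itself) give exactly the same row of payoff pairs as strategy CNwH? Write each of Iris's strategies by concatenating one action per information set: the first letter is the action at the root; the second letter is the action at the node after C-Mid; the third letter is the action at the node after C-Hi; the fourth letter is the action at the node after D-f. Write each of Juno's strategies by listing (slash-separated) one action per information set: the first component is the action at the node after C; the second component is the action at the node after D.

2

Row for CNwH (columns Mid/k, Mid/f, Hi/k, Hi/f): (-3,4) (-3,4) (2,0) (2,0).
Under CNwH, Iris's choice at the node after D-f can never be reached regardless of what Juno does, so varying those choices leaves every outcome unchanged.
Holding the reachable choices fixed and varying the unreachable one freely already gives 2 equivalent strategies.
No other strategy reproduces this row, so those 2 are the full class: CNwH, CNwT.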